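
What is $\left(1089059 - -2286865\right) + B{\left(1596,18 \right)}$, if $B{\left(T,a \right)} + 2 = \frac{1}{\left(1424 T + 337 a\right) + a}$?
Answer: $\frac{7693010542537}{2278788} \approx 3.3759 \cdot 10^{6}$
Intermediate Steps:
$B{\left(T,a \right)} = -2 + \frac{1}{338 a + 1424 T}$ ($B{\left(T,a \right)} = -2 + \frac{1}{\left(1424 T + 337 a\right) + a} = -2 + \frac{1}{\left(337 a + 1424 T\right) + a} = -2 + \frac{1}{338 a + 1424 T}$)
$\left(1089059 - -2286865\right) + B{\left(1596,18 \right)} = \left(1089059 - -2286865\right) + \frac{1 - 4545408 - 12168}{2 \left(169 \cdot 18 + 712 \cdot 1596\right)} = \left(1089059 + 2286865\right) + \frac{1 - 4545408 - 12168}{2 \left(3042 + 1136352\right)} = 3375924 + \frac{1}{2} \cdot \frac{1}{1139394} \left(-4557575\right) = 3375924 - \frac{4557575}{2278788} = \frac{7693010542537}{2278788}$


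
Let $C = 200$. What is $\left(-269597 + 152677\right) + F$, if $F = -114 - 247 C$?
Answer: $-166434$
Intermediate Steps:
$F = -49514$ ($F = -114 - 49400 = -49514$)
$\left(-269597 + 152677\right) + F = \left(-269597 + 152677\right) - 49514 = -116920 - 49514 = -166434$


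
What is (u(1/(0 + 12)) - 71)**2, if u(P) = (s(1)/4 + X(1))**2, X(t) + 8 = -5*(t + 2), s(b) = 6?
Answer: 2449225/16 ≈ 1.5308e+5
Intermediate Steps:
X(t) = -18 - 5*t (X(t) = -8 - 5*(t + 2) = -8 - 5*(2 + t) = -8 + (-10 - 5*t) = -18 - 5*t)
u(P) = 1849/4 (u(P) = (6/4 + (-18 - 5*1))**2 = (6*(1/4) + (-18 - 5))**2 = (3/2 - 23)**2 = (-43/2)**2 = 1849/4)
(u(1/(0 + 12)) - 71)**2 = (1849/4 - 71)**2 = (1565/4)**2 = 2449225/16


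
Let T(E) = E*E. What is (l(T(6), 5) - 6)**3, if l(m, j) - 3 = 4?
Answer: 1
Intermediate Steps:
T(E) = E**2
l(m, j) = 7 (l(m, j) = 3 + 4 = 7)
(l(T(6), 5) - 6)**3 = (7 - 6)**3 = 1**3 = 1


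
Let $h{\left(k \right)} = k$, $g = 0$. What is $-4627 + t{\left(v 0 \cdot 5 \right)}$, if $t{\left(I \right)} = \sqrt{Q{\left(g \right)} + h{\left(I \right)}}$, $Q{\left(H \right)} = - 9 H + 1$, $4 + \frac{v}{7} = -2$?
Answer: $-4626$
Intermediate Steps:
$v = -42$ ($v = -28 + 7 \left(-2\right) = -28 - 14 = -42$)
$Q{\left(H \right)} = 1 - 9 H$
$t{\left(I \right)} = \sqrt{1 + I}$ ($t{\left(I \right)} = \sqrt{\left(1 - 0\right) + I} = \sqrt{\left(1 + 0\right) + I} = \sqrt{1 + I}$)
$-4627 + t{\left(v 0 \cdot 5 \right)} = -4627 + \sqrt{1 + \left(-42\right) 0 \cdot 5} = -4627 + \sqrt{1 + 0 \cdot 5} = -4627 + \sqrt{1 + 0} = -4627 + \sqrt{1} = -4627 + 1 = -4626$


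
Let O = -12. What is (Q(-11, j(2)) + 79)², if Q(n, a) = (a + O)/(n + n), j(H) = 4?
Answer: 762129/121 ≈ 6298.6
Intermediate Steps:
Q(n, a) = (-12 + a)/(2*n) (Q(n, a) = (a - 12)/(n + n) = (-12 + a)/((2*n)) = (-12 + a)*(1/(2*n)) = (-12 + a)/(2*n))
(Q(-11, j(2)) + 79)² = ((½)*(-12 + 4)/(-11) + 79)² = ((½)*(-1/11)*(-8) + 79)² = (4/11 + 79)² = (873/11)² = 762129/121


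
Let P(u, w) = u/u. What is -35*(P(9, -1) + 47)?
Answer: -1680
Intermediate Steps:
P(u, w) = 1
-35*(P(9, -1) + 47) = -35*(1 + 47) = -35*48 = -1680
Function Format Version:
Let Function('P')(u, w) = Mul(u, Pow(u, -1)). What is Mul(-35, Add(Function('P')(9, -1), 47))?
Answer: -1680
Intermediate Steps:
Function('P')(u, w) = 1
Mul(-35, Add(Function('P')(9, -1), 47)) = Mul(-35, Add(1, 47)) = Mul(-35, 48) = -1680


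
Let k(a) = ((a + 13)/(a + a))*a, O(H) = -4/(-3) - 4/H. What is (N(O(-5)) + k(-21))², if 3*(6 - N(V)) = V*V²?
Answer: 156700324/102515625 ≈ 1.5286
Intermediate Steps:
O(H) = 4/3 - 4/H (O(H) = -4*(-⅓) - 4/H = 4/3 - 4/H)
N(V) = 6 - V³/3 (N(V) = 6 - V*V²/3 = 6 - V³/3)
k(a) = 13/2 + a/2 (k(a) = ((13 + a)/((2*a)))*a = ((13 + a)*(1/(2*a)))*a = ((13 + a)/(2*a))*a = 13/2 + a/2)
(N(O(-5)) + k(-21))² = ((6 - (4/3 - 4/(-5))³/3) + (13/2 + (½)*(-21)))² = ((6 - (4/3 - 4*(-⅕))³/3) + (13/2 - 21/2))² = ((6 - (4/3 + ⅘)³/3) - 4)² = ((6 - (32/15)³/3) - 4)² = ((6 - ⅓*32768/3375) - 4)² = ((6 - 32768/10125) - 4)² = (27982/10125 - 4)² = (-12518/10125)² = 156700324/102515625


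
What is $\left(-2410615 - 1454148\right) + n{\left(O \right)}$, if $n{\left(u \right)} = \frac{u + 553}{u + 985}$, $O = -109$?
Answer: $- \frac{282127662}{73} \approx -3.8648 \cdot 10^{6}$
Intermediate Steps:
$n{\left(u \right)} = \frac{553 + u}{985 + u}$
$\left(-2410615 - 1454148\right) + n{\left(O \right)} = \left(-2410615 - 1454148\right) + \frac{553 - 109}{985 - 109} = -3864763 + \frac{1}{876} \cdot 444 = -3864763 + \frac{37}{73} = - \frac{282127662}{73}$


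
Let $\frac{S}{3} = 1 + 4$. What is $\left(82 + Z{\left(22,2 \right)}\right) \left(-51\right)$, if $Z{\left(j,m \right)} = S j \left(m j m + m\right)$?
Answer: $-1518882$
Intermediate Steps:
$S = 15$ ($S = 3 \left(1 + 4\right) = 3 \cdot 5 = 15$)
$Z{\left(j,m \right)} = 15 j \left(m + j m^{2}\right)$ ($Z{\left(j,m \right)} = 15 j \left(m j m + m\right) = 15 j \left(j m m + m\right) = 15 j \left(j m^{2} + m\right) = 15 j \left(m + j m^{2}\right)$)
$\left(82 + Z{\left(22,2 \right)}\right) \left(-51\right) = \left(82 + 15 \cdot 22 \cdot 2 \left(1 + 22 \cdot 2\right)\right) \left(-51\right) = \left(82 + 15 \cdot 22 \cdot 2 \left(1 + 44\right)\right) \left(-51\right) = \left(82 + 15 \cdot 22 \cdot 2 \cdot 45\right) \left(-51\right) = \left(82 + 29700\right) \left(-51\right) = 29782 \left(-51\right) = -1518882$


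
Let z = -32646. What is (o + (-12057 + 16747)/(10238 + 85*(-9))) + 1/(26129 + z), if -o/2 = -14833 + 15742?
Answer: -112204658281/61735541 ≈ -1817.5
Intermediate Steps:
o = -1818 (o = -2*(-14833 + 15742) = -2*909 = -1818)
(o + (-12057 + 16747)/(10238 + 85*(-9))) + 1/(26129 + z) = (-1818 + (-12057 + 16747)/(10238 + 85*(-9))) + 1/(26129 - 32646) = (-1818 + 4690/(10238 - 765)) + 1/(-6517) = (-1818 + 4690/9473) - 1/6517 = -17217224/9473 - 1/6517 = -112204658281/61735541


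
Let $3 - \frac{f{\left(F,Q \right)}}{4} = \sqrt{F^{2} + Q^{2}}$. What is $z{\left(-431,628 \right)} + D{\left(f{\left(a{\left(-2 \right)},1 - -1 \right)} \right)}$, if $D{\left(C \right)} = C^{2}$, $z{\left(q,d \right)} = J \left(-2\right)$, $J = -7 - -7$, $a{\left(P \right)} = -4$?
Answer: $464 - 192 \sqrt{5} \approx 34.675$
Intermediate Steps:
$J = 0$ ($J = -7 + 7 = 0$)
$f{\left(F,Q \right)} = 12 - 4 \sqrt{F^{2} + Q^{2}}$
$z{\left(q,d \right)} = 0$ ($z{\left(q,d \right)} = 0 \left(-2\right) = 0$)
$z{\left(-431,628 \right)} + D{\left(f{\left(a{\left(-2 \right)},1 - -1 \right)} \right)} = 0 + \left(12 - 4 \sqrt{\left(-4\right)^{2} + \left(1 - -1\right)^{2}}\right)^{2} = 0 + \left(12 - 4 \sqrt{16 + \left(1 + 1\right)^{2}}\right)^{2} = 0 + \left(12 - 4 \sqrt{16 + 2^{2}}\right)^{2} = 0 + \left(12 - 4 \sqrt{16 + 4}\right)^{2} = 0 + \left(12 - 4 \sqrt{20}\right)^{2} = 0 + \left(12 - 4 \cdot 2 \sqrt{5}\right)^{2} = 0 + \left(12 - 8 \sqrt{5}\right)^{2} = \left(12 - 8 \sqrt{5}\right)^{2}$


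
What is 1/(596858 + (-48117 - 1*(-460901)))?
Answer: 1/1009642 ≈ 9.9045e-7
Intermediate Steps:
1/(596858 + (-48117 - 1*(-460901))) = 1/(596858 + (-48117 + 460901)) = 1/(596858 + 412784) = 1/1009642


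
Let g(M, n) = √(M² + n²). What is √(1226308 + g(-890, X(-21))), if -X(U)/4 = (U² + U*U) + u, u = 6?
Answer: √(1226308 + 2*√3352201) ≈ 1109.0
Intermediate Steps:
X(U) = -24 - 8*U² (X(U) = -4*((U² + U*U) + 6) = -4*((U² + U²) + 6) = -4*(2*U² + 6) = -4*(6 + 2*U²) = -24 - 8*U²)
√(1226308 + g(-890, X(-21))) = √(1226308 + √((-890)² + (-24 - 8*(-21)²)²)) = √(1226308 + √(792100 + (-24 - 8*441)²)) = √(1226308 + √(792100 + (-24 - 3528)²)) = √(1226308 + √(792100 + (-3552)²)) = √(1226308 + √(792100 + 12616704)) = √(1226308 + √13408804) = √(1226308 + 2*√3352201)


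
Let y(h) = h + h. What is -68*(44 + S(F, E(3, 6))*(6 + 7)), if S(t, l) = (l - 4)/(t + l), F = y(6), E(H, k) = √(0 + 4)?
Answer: -20060/7 ≈ -2865.7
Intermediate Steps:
y(h) = 2*h
E(H, k) = 2 (E(H, k) = √4 = 2)
F = 12 (F = 2*6 = 12)
S(t, l) = (-4 + l)/(l + t)
-68*(44 + S(F, E(3, 6))*(6 + 7)) = -68*(44 + ((-4 + 2)/(2 + 12))*(6 + 7)) = -68*(44 + (-2/14)*13) = -68*(44 + ((1/14)*(-2))*13) = -68*(44 - ⅐*13) = -68*(44 - 13/7) = -68*295/7 = -20060/7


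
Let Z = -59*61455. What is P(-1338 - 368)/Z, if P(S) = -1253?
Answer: 1253/3625845 ≈ 0.00034557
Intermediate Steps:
Z = -3625845
P(-1338 - 368)/Z = -1253/(-3625845) = -1253*(-1/3625845) = 1253/3625845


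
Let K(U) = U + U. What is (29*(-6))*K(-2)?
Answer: 696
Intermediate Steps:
K(U) = 2*U
(29*(-6))*K(-2) = (29*(-6))*(2*(-2)) = -174*(-4) = 696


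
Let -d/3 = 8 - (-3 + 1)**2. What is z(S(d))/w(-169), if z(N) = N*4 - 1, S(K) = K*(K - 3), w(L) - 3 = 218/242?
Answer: 86999/472 ≈ 184.32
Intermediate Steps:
w(L) = 472/121 (w(L) = 3 + 218/242 = 3 + 218*(1/242) = 3 + 109/121 = 472/121)
d = -12 (d = -3*(8 - (-3 + 1)**2) = -3*(8 - 1*(-2)**2) = -3*(8 - 1*4) = -3*(8 - 4) = -3*4 = -12)
S(K) = K*(-3 + K)
z(N) = -1 + 4*N (z(N) = 4*N - 1 = -1 + 4*N)
z(S(d))/w(-169) = (-1 + 4*(-12*(-3 - 12)))/(472/121) = (-1 + 4*(-12*(-15)))*(121/472) = (-1 + 4*180)*(121/472) = (-1 + 720)*(121/472) = 719*(121/472) = 86999/472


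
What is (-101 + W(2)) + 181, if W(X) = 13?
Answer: 93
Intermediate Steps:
(-101 + W(2)) + 181 = (-101 + 13) + 181 = -88 + 181 = 93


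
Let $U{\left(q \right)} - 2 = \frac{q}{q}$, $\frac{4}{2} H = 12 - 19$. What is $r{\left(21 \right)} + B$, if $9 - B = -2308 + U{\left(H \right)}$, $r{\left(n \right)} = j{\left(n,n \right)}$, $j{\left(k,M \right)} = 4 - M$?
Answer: $2297$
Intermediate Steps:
$H = - \frac{7}{2}$ ($H = \frac{12 - 19}{2} = \frac{1}{2} \left(-7\right) = - \frac{7}{2} \approx -3.5$)
$U{\left(q \right)} = 3$ ($U{\left(q \right)} = 2 + \frac{q}{q} = 2 + 1 = 3$)
$r{\left(n \right)} = 4 - n$
$B = 2314$ ($B = 9 - \left(-2308 + 3\right) = 9 - -2305 = 9 + 2305 = 2314$)
$r{\left(21 \right)} + B = \left(4 - 21\right) + 2314 = -17 + 2314 = 2297$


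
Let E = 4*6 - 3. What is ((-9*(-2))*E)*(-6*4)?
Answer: -9072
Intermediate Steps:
E = 21 (E = 24 - 3 = 21)
((-9*(-2))*E)*(-6*4) = (-9*(-2)*21)*(-6*4) = (18*21)*(-24) = 378*(-24) = -9072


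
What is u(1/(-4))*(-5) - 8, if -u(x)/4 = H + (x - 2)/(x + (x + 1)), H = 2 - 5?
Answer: -158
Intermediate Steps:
H = -3
u(x) = 12 - 4*(-2 + x)/(1 + 2*x) (u(x) = -4*(-3 + (x - 2)/(x + (x + 1))) = -4*(-3 + (-2 + x)/(x + (1 + x))) = -4*(-3 + (-2 + x)/(1 + 2*x)) = 12 - 4*(-2 + x)/(1 + 2*x))
u(1/(-4))*(-5) - 8 = (20*(1 + 1/(-4))/(1 + 2/(-4)))*(-5) - 8 = (20*(1 - ¼)/(1 + 2*(-¼)))*(-5) - 8 = (20*(¾)/(1 - ½))*(-5) - 8 = (20*(¾)/(½))*(-5) - 8 = (20*2*(¾))*(-5) - 8 = 30*(-5) - 8 = -150 - 8 = -158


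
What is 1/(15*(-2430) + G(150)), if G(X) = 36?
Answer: -1/36414 ≈ -2.7462e-5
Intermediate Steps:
1/(15*(-2430) + G(150)) = 1/(15*(-2430) + 36) = 1/(-36450 + 36) = 1/(-36414) = -1/36414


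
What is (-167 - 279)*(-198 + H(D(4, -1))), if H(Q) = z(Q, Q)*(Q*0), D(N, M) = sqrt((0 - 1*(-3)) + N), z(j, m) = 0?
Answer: 88308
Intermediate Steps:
D(N, M) = sqrt(3 + N) (D(N, M) = sqrt((0 + 3) + N) = sqrt(3 + N))
H(Q) = 0 (H(Q) = 0*(Q*0) = 0*0 = 0)
(-167 - 279)*(-198 + H(D(4, -1))) = (-167 - 279)*(-198 + 0) = -446*(-198) = 88308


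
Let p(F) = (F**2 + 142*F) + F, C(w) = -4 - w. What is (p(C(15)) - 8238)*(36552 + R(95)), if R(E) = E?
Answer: -388238318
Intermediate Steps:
p(F) = F**2 + 143*F
(p(C(15)) - 8238)*(36552 + R(95)) = ((-4 - 1*15)*(143 + (-4 - 1*15)) - 8238)*(36552 + 95) = ((-4 - 15)*(143 + (-4 - 15)) - 8238)*36647 = (-19*(143 - 19) - 8238)*36647 = (-19*124 - 8238)*36647 = (-2356 - 8238)*36647 = -10594*36647 = -388238318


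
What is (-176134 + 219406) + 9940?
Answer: 53212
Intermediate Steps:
(-176134 + 219406) + 9940 = 43272 + 9940 = 53212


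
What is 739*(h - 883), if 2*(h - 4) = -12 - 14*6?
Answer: -685053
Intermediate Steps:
h = -44 (h = 4 + (-12 - 14*6)/2 = 4 + (-12 - 84)/2 = 4 + (1/2)*(-96) = 4 - 48 = -44)
739*(h - 883) = 739*(-44 - 883) = 739*(-927) = -685053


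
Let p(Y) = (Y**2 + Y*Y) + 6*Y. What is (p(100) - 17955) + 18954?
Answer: 21599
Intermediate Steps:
p(Y) = 2*Y**2 + 6*Y (p(Y) = (Y**2 + Y**2) + 6*Y = 2*Y**2 + 6*Y)
(p(100) - 17955) + 18954 = (2*100*(3 + 100) - 17955) + 18954 = (2*100*103 - 17955) + 18954 = (20600 - 17955) + 18954 = 2645 + 18954 = 21599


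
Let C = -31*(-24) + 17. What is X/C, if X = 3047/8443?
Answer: 3047/6425123 ≈ 0.00047423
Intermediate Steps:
X = 3047/8443 (X = 3047*(1/8443) = 3047/8443 ≈ 0.36089)
C = 761 (C = 744 + 17 = 761)
X/C = (3047/8443)/761 = (3047/8443)*(1/761) = 3047/6425123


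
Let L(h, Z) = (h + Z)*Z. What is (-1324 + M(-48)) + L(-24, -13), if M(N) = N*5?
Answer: -1083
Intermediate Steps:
L(h, Z) = Z*(Z + h) (L(h, Z) = (Z + h)*Z = Z*(Z + h))
M(N) = 5*N
(-1324 + M(-48)) + L(-24, -13) = (-1324 + 5*(-48)) - 13*(-13 - 24) = (-1324 - 240) - 13*(-37) = -1564 + 481 = -1083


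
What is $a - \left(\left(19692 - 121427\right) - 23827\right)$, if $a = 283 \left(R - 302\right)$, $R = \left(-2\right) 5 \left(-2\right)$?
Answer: $45756$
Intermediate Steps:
$R = 20$ ($R = \left(-10\right) \left(-2\right) = 20$)
$a = -79806$ ($a = 283 \left(20 - 302\right) = 283 \left(-282\right) = -79806$)
$a - \left(\left(19692 - 121427\right) - 23827\right) = -79806 - \left(\left(19692 - 121427\right) - 23827\right) = -79806 - \left(-101735 - 23827\right) = -79806 - -125562 = -79806 + 125562 = 45756$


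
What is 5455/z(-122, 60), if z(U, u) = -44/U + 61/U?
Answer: -665510/17 ≈ -39148.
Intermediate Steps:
z(U, u) = 17/U
5455/z(-122, 60) = 5455/((17/(-122))) = 5455/((17*(-1/122))) = 5455/(-17/122) = 5455*(-122/17) = -665510/17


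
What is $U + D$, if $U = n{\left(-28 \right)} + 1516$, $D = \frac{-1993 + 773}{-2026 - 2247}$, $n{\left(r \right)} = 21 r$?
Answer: $\frac{3966564}{4273} \approx 928.29$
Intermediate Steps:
$D = \frac{1220}{4273}$ ($D = - \frac{1220}{-4273} = \left(-1220\right) \left(- \frac{1}{4273}\right) = \frac{1220}{4273} \approx 0.28551$)
$U = 928$ ($U = 21 \left(-28\right) + 1516 = -588 + 1516 = 928$)
$U + D = 928 + \frac{1220}{4273} = \frac{3966564}{4273}$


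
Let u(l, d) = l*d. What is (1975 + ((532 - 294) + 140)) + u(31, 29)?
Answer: 3252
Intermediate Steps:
u(l, d) = d*l
(1975 + ((532 - 294) + 140)) + u(31, 29) = (1975 + ((532 - 294) + 140)) + 29*31 = (1975 + (238 + 140)) + 899 = (1975 + 378) + 899 = 2353 + 899 = 3252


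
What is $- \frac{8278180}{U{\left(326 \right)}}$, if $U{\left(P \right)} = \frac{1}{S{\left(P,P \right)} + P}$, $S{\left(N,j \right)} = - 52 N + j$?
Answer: $134934334000$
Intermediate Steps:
$S{\left(N,j \right)} = j - 52 N$
$U{\left(P \right)} = - \frac{1}{50 P}$ ($U{\left(P \right)} = \frac{1}{\left(P - 52 P\right) + P} = \frac{1}{- 51 P + P} = \frac{1}{\left(-50\right) P} = - \frac{1}{50 P}$)
$- \frac{8278180}{U{\left(326 \right)}} = - \frac{8278180}{\left(- \frac{1}{50}\right) \frac{1}{326}} = - \frac{8278180}{- \frac{1}{16300}} = \left(-8278180\right) \left(-16300\right) = 134934334000$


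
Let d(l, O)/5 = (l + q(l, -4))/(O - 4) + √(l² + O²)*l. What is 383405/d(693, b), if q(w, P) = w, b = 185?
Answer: -1261751/530922505365 + 228376931*√514474/1061845010730 ≈ 0.15426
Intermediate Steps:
d(l, O) = 5*l*√(O² + l²) + 10*l/(-4 + O) (d(l, O) = 5*((l + l)/(O - 4) + √(l² + O²)*l) = 5*((2*l)/(-4 + O) + √(O² + l²)*l) = 5*(2*l/(-4 + O) + l*√(O² + l²)) = 5*(l*√(O² + l²) + 2*l/(-4 + O)) = 5*l*√(O² + l²) + 10*l/(-4 + O))
383405/d(693, b) = 383405/((5*693*(2 - 4*√(185² + 693²) + 185*√(185² + 693²))/(-4 + 185))) = 383405/((5*693*(2 - 4*√(34225 + 480249) + 185*√(34225 + 480249))/181)) = 383405/((5*693*(1/181)*(2 - 4*√514474 + 185*√514474))) = 383405/((5*693*(1/181)*(2 + 181*√514474))) = 383405/(6930/181 + 3465*√514474)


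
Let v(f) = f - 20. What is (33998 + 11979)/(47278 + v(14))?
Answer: 45977/47272 ≈ 0.97261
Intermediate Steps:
v(f) = -20 + f
(33998 + 11979)/(47278 + v(14)) = (33998 + 11979)/(47278 + (-20 + 14)) = 45977/(47278 - 6) = 45977/47272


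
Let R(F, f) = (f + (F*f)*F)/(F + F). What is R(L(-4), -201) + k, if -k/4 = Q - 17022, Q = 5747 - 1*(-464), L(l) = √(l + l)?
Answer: 43244 - 1407*I*√2/8 ≈ 43244.0 - 248.72*I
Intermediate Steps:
L(l) = √2*√l (L(l) = √(2*l) = √2*√l)
Q = 6211 (Q = 5747 + 464 = 6211)
R(F, f) = (f + f*F²)/(2*F) (R(F, f) = (f + f*F²)/((2*F)) = (f + f*F²)*(1/(2*F)) = (f + f*F²)/(2*F))
k = 43244 (k = -4*(6211 - 17022) = -4*(-10811) = 43244)
R(L(-4), -201) + k = (½)*(-201)*(1 + (√2*√(-4))²)/(√2*√(-4)) + 43244 = (½)*(-201)*(1 + (√2*(2*I))²)/(√2*(2*I)) + 43244 = (½)*(-201)*(1 + (2*I*√2)²)/(2*I*√2) + 43244 = (½)*(-201)*(-I*√2/4)*(1 - 8) + 43244 = (½)*(-201)*(-I*√2/4)*(-7) + 43244 = -1407*I*√2/8 + 43244 = 43244 - 1407*I*√2/8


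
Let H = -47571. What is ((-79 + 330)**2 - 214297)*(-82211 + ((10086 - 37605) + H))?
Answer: 23799012096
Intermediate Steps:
((-79 + 330)**2 - 214297)*(-82211 + ((10086 - 37605) + H)) = ((-79 + 330)**2 - 214297)*(-82211 + ((10086 - 37605) - 47571)) = (251**2 - 214297)*(-82211 + (-27519 - 47571)) = (63001 - 214297)*(-82211 - 75090) = -151296*(-157301) = 23799012096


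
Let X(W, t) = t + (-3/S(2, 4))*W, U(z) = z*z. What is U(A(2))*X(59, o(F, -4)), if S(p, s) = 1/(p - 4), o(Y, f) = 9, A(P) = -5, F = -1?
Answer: 9075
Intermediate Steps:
U(z) = z²
S(p, s) = 1/(-4 + p)
X(W, t) = t + 6*W (X(W, t) = t + (-3/(1/(-4 + 2)))*W = t + (-3/(1/(-2)))*W = t + (-3/(-½))*W = t + (-3*(-2))*W = t + 6*W)
U(A(2))*X(59, o(F, -4)) = (-5)²*(9 + 6*59) = 25*(9 + 354) = 25*363 = 9075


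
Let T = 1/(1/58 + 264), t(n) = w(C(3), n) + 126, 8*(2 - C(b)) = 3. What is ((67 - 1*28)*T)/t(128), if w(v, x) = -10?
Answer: 39/30626 ≈ 0.0012734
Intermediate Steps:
C(b) = 13/8 (C(b) = 2 - ⅛*3 = 2 - 3/8 = 13/8)
t(n) = 116 (t(n) = -10 + 126 = 116)
T = 58/15313 (T = 1/(1/58 + 264) = 1/(15313/58) = 58/15313 ≈ 0.0037876)
((67 - 1*28)*T)/t(128) = ((67 - 1*28)*(58/15313))/116 = ((67 - 28)*(58/15313))*(1/116) = (39*(58/15313))*(1/116) = (2262/15313)*(1/116) = 39/30626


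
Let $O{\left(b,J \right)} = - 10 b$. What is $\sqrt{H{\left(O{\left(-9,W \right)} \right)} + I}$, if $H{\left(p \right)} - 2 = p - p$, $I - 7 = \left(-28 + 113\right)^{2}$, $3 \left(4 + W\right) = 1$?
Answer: $\sqrt{7234} \approx 85.053$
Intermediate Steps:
$W = - \frac{11}{3}$ ($W = -4 + \frac{1}{3} \cdot 1 = -4 + \frac{1}{3} = - \frac{11}{3} \approx -3.6667$)
$I = 7232$ ($I = 7 + \left(-28 + 113\right)^{2} = 7 + 85^{2} = 7 + 7225 = 7232$)
$H{\left(p \right)} = 2$ ($H{\left(p \right)} = 2 + \left(p - p\right) = 2 + 0 = 2$)
$\sqrt{H{\left(O{\left(-9,W \right)} \right)} + I} = \sqrt{2 + 7232} = \sqrt{7234}$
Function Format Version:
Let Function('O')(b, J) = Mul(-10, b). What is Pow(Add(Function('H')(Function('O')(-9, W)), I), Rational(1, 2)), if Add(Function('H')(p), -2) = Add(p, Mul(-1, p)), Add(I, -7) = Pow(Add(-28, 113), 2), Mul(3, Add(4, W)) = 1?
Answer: Pow(7234, Rational(1, 2)) ≈ 85.053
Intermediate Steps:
W = Rational(-11, 3) (W = Add(-4, Mul(Rational(1, 3), 1)) = Add(-4, Rational(1, 3)) = Rational(-11, 3) ≈ -3.6667)
I = 7232 (I = Add(7, Pow(Add(-28, 113), 2)) = Add(7, Pow(85, 2)) = Add(7, 7225) = 7232)
Function('H')(p) = 2 (Function('H')(p) = Add(2, Add(p, Mul(-1, p))) = Add(2, 0) = 2)
Pow(Add(Function('H')(Function('O')(-9, W)), I), Rational(1, 2)) = Pow(Add(2, 7232), Rational(1, 2)) = Pow(7234, Rational(1, 2))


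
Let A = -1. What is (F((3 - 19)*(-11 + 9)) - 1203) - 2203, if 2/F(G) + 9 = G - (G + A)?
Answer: -13625/4 ≈ -3406.3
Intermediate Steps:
F(G) = -1/4 (F(G) = 2/(-9 + (G - (G - 1))) = 2/(-9 + (G - (-1 + G))) = 2/(-9 + (G + (1 - G))) = 2/(-9 + 1) = 2/(-8) = 2*(-1/8) = -1/4)
(F((3 - 19)*(-11 + 9)) - 1203) - 2203 = (-1/4 - 1203) - 2203 = -4813/4 - 2203 = -13625/4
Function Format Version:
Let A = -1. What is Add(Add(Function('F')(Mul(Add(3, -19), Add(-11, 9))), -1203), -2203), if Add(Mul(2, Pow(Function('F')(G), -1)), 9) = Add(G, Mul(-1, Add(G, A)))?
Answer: Rational(-13625, 4) ≈ -3406.3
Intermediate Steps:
Function('F')(G) = Rational(-1, 4) (Function('F')(G) = Mul(2, Pow(Add(-9, Add(G, Mul(-1, Add(G, -1)))), -1)) = Mul(2, Pow(Add(-9, Add(G, Mul(-1, Add(-1, G)))), -1)) = Mul(2, Pow(Add(-9, Add(G, Add(1, Mul(-1, G)))), -1)) = Mul(2, Pow(Add(-9, 1), -1)) = Mul(2, Pow(-8, -1)) = Mul(2, Rational(-1, 8)) = Rational(-1, 4))
Add(Add(Function('F')(Mul(Add(3, -19), Add(-11, 9))), -1203), -2203) = Add(Add(Rational(-1, 4), -1203), -2203) = Add(Rational(-4813, 4), -2203) = Rational(-13625, 4)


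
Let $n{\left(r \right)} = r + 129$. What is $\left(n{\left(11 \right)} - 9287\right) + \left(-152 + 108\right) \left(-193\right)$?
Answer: $-655$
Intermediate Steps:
$n{\left(r \right)} = 129 + r$
$\left(n{\left(11 \right)} - 9287\right) + \left(-152 + 108\right) \left(-193\right) = \left(\left(129 + 11\right) - 9287\right) + \left(-152 + 108\right) \left(-193\right) = \left(140 - 9287\right) - -8492 = -9147 + 8492 = -655$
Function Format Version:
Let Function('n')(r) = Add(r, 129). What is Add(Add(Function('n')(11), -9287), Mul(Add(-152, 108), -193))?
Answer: -655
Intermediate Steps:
Function('n')(r) = Add(129, r)
Add(Add(Function('n')(11), -9287), Mul(Add(-152, 108), -193)) = Add(Add(Add(129, 11), -9287), Mul(Add(-152, 108), -193)) = Add(Add(140, -9287), Mul(-44, -193)) = Add(-9147, 8492) = -655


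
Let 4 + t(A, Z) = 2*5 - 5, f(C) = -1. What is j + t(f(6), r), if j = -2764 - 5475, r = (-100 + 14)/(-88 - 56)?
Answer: -8238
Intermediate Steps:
r = 43/72 (r = -86/(-144) = -86*(-1/144) = 43/72 ≈ 0.59722)
t(A, Z) = 1 (t(A, Z) = -4 + (2*5 - 5) = -4 + (10 - 5) = -4 + 5 = 1)
j = -8239
j + t(f(6), r) = -8239 + 1 = -8238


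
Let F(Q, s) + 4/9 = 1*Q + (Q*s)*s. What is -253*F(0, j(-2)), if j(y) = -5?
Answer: 1012/9 ≈ 112.44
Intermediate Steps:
F(Q, s) = -4/9 + Q + Q*s**2 (F(Q, s) = -4/9 + (1*Q + (Q*s)*s) = -4/9 + (Q + Q*s**2) = -4/9 + Q + Q*s**2)
-253*F(0, j(-2)) = -253*(-4/9 + 0 + 0*(-5)**2) = -253*(-4/9 + 0 + 0*25) = -253*(-4/9 + 0 + 0) = -253*(-4/9) = 1012/9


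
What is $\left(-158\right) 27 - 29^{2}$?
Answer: $-5107$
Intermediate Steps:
$\left(-158\right) 27 - 29^{2} = -4266 - 841 = -5107$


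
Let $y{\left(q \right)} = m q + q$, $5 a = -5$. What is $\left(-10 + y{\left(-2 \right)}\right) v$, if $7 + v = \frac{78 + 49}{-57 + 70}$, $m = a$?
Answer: $- \frac{360}{13} \approx -27.692$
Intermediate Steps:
$a = -1$ ($a = \frac{1}{5} \left(-5\right) = -1$)
$m = -1$
$v = \frac{36}{13}$ ($v = -7 + \frac{78 + 49}{-57 + 70} = -7 + \frac{127}{13} = \frac{36}{13} \approx 2.7692$)
$y{\left(q \right)} = 0$ ($y{\left(q \right)} = - q + q = 0$)
$\left(-10 + y{\left(-2 \right)}\right) v = \left(-10 + 0\right) \frac{36}{13} = \left(-10\right) \frac{36}{13} = - \frac{360}{13}$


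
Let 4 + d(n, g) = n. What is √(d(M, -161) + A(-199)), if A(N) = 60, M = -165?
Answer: I*√109 ≈ 10.44*I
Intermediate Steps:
d(n, g) = -4 + n
√(d(M, -161) + A(-199)) = √((-4 - 165) + 60) = √(-169 + 60) = √(-109) = I*√109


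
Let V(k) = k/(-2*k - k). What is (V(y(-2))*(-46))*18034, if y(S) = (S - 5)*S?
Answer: 829564/3 ≈ 2.7652e+5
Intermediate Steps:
y(S) = S*(-5 + S) (y(S) = (-5 + S)*S = S*(-5 + S))
V(k) = -⅓ (V(k) = k/((-3*k)) = k*(-1/(3*k)) = -⅓)
(V(y(-2))*(-46))*18034 = -⅓*(-46)*18034 = (46/3)*18034 = 829564/3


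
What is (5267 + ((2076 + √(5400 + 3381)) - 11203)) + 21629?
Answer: 17769 + √8781 ≈ 17863.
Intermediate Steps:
(5267 + ((2076 + √(5400 + 3381)) - 11203)) + 21629 = (5267 + ((2076 + √8781) - 11203)) + 21629 = (5267 + (-9127 + √8781)) + 21629 = (-3860 + √8781) + 21629 = 17769 + √8781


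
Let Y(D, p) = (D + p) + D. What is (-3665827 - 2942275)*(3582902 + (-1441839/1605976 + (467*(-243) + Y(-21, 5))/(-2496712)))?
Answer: -5933337886793398685811753/250603721932 ≈ -2.3676e+13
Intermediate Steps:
Y(D, p) = p + 2*D
(-3665827 - 2942275)*(3582902 + (-1441839/1605976 + (467*(-243) + Y(-21, 5))/(-2496712))) = (-3665827 - 2942275)*(3582902 + (-1441839/1605976 + (467*(-243) + (5 + 2*(-21)))/(-2496712))) = -6608102*(3582902 + (-1441839*1/1605976 + (-113481 + (5 - 42))*(-1/2496712))) = -6608102*(3582902 + (-1441839/1605976 + (-113481 - 37)*(-1/2496712))) = -6608102*(3582902 + (-1441839/1605976 - 113518*(-1/2496712))) = -6608102*(3582902 + (-1441839/1605976 + 56759/1248356)) = -6608102*(3582902 - 427193693725/501207443864) = -6608102*1795776725841519603/501207443864 = -5933337886793398685811753/250603721932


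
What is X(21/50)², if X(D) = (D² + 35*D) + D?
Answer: 1462374081/6250000 ≈ 233.98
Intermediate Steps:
X(D) = D² + 36*D
X(21/50)² = ((21/50)*(36 + 21/50))² = ((21*(1/50))*(36 + 21*(1/50)))² = (21*(36 + 21/50)/50)² = ((21/50)*(1821/50))² = (38241/2500)² = 1462374081/6250000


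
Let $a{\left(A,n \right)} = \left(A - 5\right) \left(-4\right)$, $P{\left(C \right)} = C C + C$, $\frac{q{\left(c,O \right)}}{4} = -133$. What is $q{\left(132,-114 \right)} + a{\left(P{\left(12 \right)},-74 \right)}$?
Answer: $-1136$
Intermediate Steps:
$q{\left(c,O \right)} = -532$ ($q{\left(c,O \right)} = 4 \left(-133\right) = -532$)
$P{\left(C \right)} = C + C^{2}$ ($P{\left(C \right)} = C^{2} + C = C + C^{2}$)
$a{\left(A,n \right)} = 20 - 4 A$ ($a{\left(A,n \right)} = \left(-5 + A\right) \left(-4\right) = 20 - 4 A$)
$q{\left(132,-114 \right)} + a{\left(P{\left(12 \right)},-74 \right)} = -532 + \left(20 - 4 \cdot 12 \left(1 + 12\right)\right) = -532 + \left(20 - 4 \cdot 12 \cdot 13\right) = -532 + \left(20 - 624\right) = -532 - 604 = -1136$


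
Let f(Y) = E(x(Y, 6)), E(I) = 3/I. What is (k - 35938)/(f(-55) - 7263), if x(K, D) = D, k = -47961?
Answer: 167798/14525 ≈ 11.552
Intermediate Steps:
f(Y) = ½ (f(Y) = 3/6 = 3*(⅙) = ½)
(k - 35938)/(f(-55) - 7263) = (-47961 - 35938)/(½ - 7263) = -83899/(-14525/2) = -83899*(-2/14525) = 167798/14525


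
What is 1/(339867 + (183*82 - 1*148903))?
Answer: 1/205970 ≈ 4.8551e-6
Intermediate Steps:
1/(339867 + (183*82 - 1*148903)) = 1/(339867 + (15006 - 148903)) = 1/(339867 - 133897) = 1/205970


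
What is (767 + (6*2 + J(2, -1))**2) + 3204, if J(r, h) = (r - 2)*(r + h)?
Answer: 4115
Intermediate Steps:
J(r, h) = (-2 + r)*(h + r)
(767 + (6*2 + J(2, -1))**2) + 3204 = (767 + (6*2 + (2**2 - 2*(-1) - 2*2 - 1*2))**2) + 3204 = (767 + (12 + (4 + 2 - 4 - 2))**2) + 3204 = (767 + (12 + 0)**2) + 3204 = (767 + 12**2) + 3204 = (767 + 144) + 3204 = 911 + 3204 = 4115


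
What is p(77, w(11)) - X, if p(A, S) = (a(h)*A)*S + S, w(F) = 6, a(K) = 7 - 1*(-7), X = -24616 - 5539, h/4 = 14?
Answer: 36629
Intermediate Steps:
h = 56 (h = 4*14 = 56)
X = -30155
a(K) = 14 (a(K) = 7 + 7 = 14)
p(A, S) = S + 14*A*S (p(A, S) = (14*A)*S + S = 14*A*S + S = S + 14*A*S)
p(77, w(11)) - X = 6*(1 + 14*77) - 1*(-30155) = 6*(1 + 1078) + 30155 = 6*1079 + 30155 = 6474 + 30155 = 36629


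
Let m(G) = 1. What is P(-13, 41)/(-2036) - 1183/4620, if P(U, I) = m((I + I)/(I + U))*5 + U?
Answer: -84701/335940 ≈ -0.25213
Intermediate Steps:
P(U, I) = 5 + U (P(U, I) = 1*5 + U = 5 + U)
P(-13, 41)/(-2036) - 1183/4620 = (5 - 13)/(-2036) - 1183/4620 = -8*(-1/2036) - 1183*1/4620 = 2/509 - 169/660 = -84701/335940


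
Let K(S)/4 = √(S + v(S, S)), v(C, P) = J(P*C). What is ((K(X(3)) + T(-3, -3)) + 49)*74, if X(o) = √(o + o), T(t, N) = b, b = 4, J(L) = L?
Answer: 3922 + 296*√(6 + √6) ≈ 4782.4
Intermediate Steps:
v(C, P) = C*P (v(C, P) = P*C = C*P)
T(t, N) = 4
X(o) = √2*√o (X(o) = √(2*o) = √2*√o)
K(S) = 4*√(S + S²) (K(S) = 4*√(S + S*S) = 4*√(S + S²))
((K(X(3)) + T(-3, -3)) + 49)*74 = ((4*√((√2*√3)*(1 + √2*√3)) + 4) + 49)*74 = ((4*√(√6*(1 + √6)) + 4) + 49)*74 = ((4*(6^(¼)*√(1 + √6)) + 4) + 49)*74 = ((4*6^(¼)*√(1 + √6) + 4) + 49)*74 = ((4 + 4*6^(¼)*√(1 + √6)) + 49)*74 = (53 + 4*6^(¼)*√(1 + √6))*74 = 3922 + 296*6^(¼)*√(1 + √6)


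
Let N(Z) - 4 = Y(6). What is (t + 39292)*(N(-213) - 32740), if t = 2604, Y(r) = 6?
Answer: -1371256080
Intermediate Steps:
N(Z) = 10 (N(Z) = 4 + 6 = 10)
(t + 39292)*(N(-213) - 32740) = (2604 + 39292)*(10 - 32740) = 41896*(-32730) = -1371256080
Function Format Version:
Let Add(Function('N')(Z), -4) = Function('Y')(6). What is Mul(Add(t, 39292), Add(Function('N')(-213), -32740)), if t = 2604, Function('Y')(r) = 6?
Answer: -1371256080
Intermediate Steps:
Function('N')(Z) = 10 (Function('N')(Z) = Add(4, 6) = 10)
Mul(Add(t, 39292), Add(Function('N')(-213), -32740)) = Mul(Add(2604, 39292), Add(10, -32740)) = Mul(41896, -32730) = -1371256080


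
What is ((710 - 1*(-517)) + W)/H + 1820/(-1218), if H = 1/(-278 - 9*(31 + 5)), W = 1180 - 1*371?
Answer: -106633594/87 ≈ -1.2257e+6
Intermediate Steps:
W = 809 (W = 1180 - 371 = 809)
H = -1/602 (H = 1/(-278 - 9*36) = 1/(-278 - 324) = 1/(-602) = -1/602 ≈ -0.0016611)
((710 - 1*(-517)) + W)/H + 1820/(-1218) = ((710 - 1*(-517)) + 809)/(-1/602) + 1820/(-1218) = ((710 + 517) + 809)*(-602) + 1820*(-1/1218) = (1227 + 809)*(-602) - 130/87 = 2036*(-602) - 130/87 = -1225672 - 130/87 = -106633594/87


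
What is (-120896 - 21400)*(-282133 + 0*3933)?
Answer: 40146397368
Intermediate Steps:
(-120896 - 21400)*(-282133 + 0*3933) = -142296*(-282133 + 0) = -142296*(-282133) = 40146397368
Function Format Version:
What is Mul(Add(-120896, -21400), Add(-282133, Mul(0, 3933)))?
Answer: 40146397368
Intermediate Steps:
Mul(Add(-120896, -21400), Add(-282133, Mul(0, 3933))) = Mul(-142296, Add(-282133, 0)) = Mul(-142296, -282133) = 40146397368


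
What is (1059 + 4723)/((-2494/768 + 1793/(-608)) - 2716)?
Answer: -42185472/19861145 ≈ -2.1240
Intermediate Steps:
(1059 + 4723)/((-2494/768 + 1793/(-608)) - 2716) = 5782/((-2494*1/768 + 1793*(-1/608)) - 2716) = 5782/((-1247/384 - 1793/608) - 2716) = 5782/(-45209/7296 - 2716) = 5782/(-19861145/7296) = 5782*(-7296/19861145) = -42185472/19861145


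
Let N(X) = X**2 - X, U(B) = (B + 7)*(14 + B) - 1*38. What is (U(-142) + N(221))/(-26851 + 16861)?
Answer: -3659/555 ≈ -6.5928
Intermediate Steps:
U(B) = -38 + (7 + B)*(14 + B) (U(B) = (7 + B)*(14 + B) - 38 = -38 + (7 + B)*(14 + B))
(U(-142) + N(221))/(-26851 + 16861) = ((60 + (-142)**2 + 21*(-142)) + 221*(-1 + 221))/(-26851 + 16861) = ((60 + 20164 - 2982) + 221*220)/(-9990) = (17242 + 48620)*(-1/9990) = 65862*(-1/9990) = -3659/555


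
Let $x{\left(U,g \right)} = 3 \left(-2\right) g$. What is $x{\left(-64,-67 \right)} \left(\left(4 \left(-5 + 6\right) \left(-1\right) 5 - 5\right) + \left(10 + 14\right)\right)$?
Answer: $-402$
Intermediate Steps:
$x{\left(U,g \right)} = - 6 g$
$x{\left(-64,-67 \right)} \left(\left(4 \left(-5 + 6\right) \left(-1\right) 5 - 5\right) + \left(10 + 14\right)\right) = \left(-6\right) \left(-67\right) \left(\left(4 \left(-5 + 6\right) \left(-1\right) 5 - 5\right) + \left(10 + 14\right)\right) = 402 \left(\left(4 \cdot 1 \left(-1\right) 5 - 5\right) + 24\right) = 402 \left(\left(4 \left(\left(-1\right) 5\right) - 5\right) + 24\right) = 402 \left(\left(4 \left(-5\right) - 5\right) + 24\right) = 402 \left(\left(-20 - 5\right) + 24\right) = 402 \left(-25 + 24\right) = 402 \left(-1\right) = -402$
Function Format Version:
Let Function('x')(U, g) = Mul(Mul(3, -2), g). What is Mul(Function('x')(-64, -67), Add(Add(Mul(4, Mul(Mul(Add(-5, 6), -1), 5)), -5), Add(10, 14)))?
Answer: -402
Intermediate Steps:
Function('x')(U, g) = Mul(-6, g)
Mul(Function('x')(-64, -67), Add(Add(Mul(4, Mul(Mul(Add(-5, 6), -1), 5)), -5), Add(10, 14))) = Mul(Mul(-6, -67), Add(Add(Mul(4, Mul(Mul(Add(-5, 6), -1), 5)), -5), Add(10, 14))) = Mul(402, Add(Add(Mul(4, Mul(Mul(1, -1), 5)), -5), 24)) = Mul(402, Add(Add(Mul(4, Mul(-1, 5)), -5), 24)) = Mul(402, Add(Add(Mul(4, -5), -5), 24)) = Mul(402, Add(Add(-20, -5), 24)) = Mul(402, Add(-25, 24)) = Mul(402, -1) = -402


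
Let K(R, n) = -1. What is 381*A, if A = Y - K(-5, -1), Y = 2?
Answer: 1143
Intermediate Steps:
A = 3 (A = 2 - 1*(-1) = 2 + 1 = 3)
381*A = 381*3 = 1143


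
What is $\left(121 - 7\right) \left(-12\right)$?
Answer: $-1368$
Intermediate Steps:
$\left(121 - 7\right) \left(-12\right) = 114 \left(-12\right) = -1368$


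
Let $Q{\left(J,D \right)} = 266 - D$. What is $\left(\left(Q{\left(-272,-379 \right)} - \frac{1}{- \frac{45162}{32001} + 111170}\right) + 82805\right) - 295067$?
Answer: $- \frac{250942916308979}{1185835336} \approx -2.1162 \cdot 10^{5}$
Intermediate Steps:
$\left(\left(Q{\left(-272,-379 \right)} - \frac{1}{- \frac{45162}{32001} + 111170}\right) + 82805\right) - 295067 = \left(\left(\left(266 - -379\right) - \frac{1}{- \frac{45162}{32001} + 111170}\right) + 82805\right) - 295067 = \left(\left(\left(266 + 379\right) - \frac{1}{\left(-45162\right) \frac{1}{32001} + 111170}\right) + 82805\right) - 295067 = \left(\left(645 - \frac{1}{- \frac{15054}{10667} + 111170}\right) + 82805\right) - 295067 = \left(\left(645 - \frac{1}{\frac{1185835336}{10667}}\right) + 82805\right) - 295067 = \left(\left(645 - \frac{10667}{1185835336}\right) + 82805\right) - 295067 = \left(\frac{764863781053}{1185835336} + 82805\right) - 295067 = \frac{98957958778533}{1185835336} - 295067 = - \frac{250942916308979}{1185835336}$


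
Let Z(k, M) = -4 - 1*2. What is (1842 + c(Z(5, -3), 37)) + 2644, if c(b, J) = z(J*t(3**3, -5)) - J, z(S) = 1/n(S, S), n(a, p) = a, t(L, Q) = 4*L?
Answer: 17778205/3996 ≈ 4449.0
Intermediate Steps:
Z(k, M) = -6 (Z(k, M) = -4 - 2 = -6)
z(S) = 1/S
c(b, J) = -J + 1/(108*J) (c(b, J) = 1/(J*(4*3**3)) - J = 1/(J*(4*27)) - J = 1/(J*108) - J = 1/(108*J) - J = -J + 1/(108*J))
(1842 + c(Z(5, -3), 37)) + 2644 = (1842 + (-1*37 + (1/108)/37)) + 2644 = (1842 + (-37 + (1/108)*(1/37))) + 2644 = (1842 + (-37 + 1/3996)) + 2644 = (1842 - 147851/3996) + 2644 = 7212781/3996 + 2644 = 17778205/3996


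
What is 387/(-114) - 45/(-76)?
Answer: -213/76 ≈ -2.8026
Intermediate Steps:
387/(-114) - 45/(-76) = 387*(-1/114) - 45*(-1/76) = -129/38 + 45/76 = -213/76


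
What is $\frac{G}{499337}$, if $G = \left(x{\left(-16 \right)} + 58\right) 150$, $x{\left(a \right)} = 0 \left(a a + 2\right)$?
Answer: $\frac{8700}{499337} \approx 0.017423$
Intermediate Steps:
$x{\left(a \right)} = 0$ ($x{\left(a \right)} = 0 \left(a^{2} + 2\right) = 0 \left(2 + a^{2}\right) = 0$)
$G = 8700$ ($G = \left(0 + 58\right) 150 = 58 \cdot 150 = 8700$)
$\frac{G}{499337} = \frac{8700}{499337}$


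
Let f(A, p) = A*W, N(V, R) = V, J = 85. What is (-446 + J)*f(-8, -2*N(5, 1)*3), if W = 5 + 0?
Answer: 14440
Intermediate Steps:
W = 5
f(A, p) = 5*A (f(A, p) = A*5 = 5*A)
(-446 + J)*f(-8, -2*N(5, 1)*3) = (-446 + 85)*(5*(-8)) = -361*(-40) = 14440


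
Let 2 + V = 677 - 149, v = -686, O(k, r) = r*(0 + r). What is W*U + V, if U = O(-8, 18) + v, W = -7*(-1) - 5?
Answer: -198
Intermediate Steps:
O(k, r) = r² (O(k, r) = r*r = r²)
V = 526 (V = -2 + (677 - 149) = -2 + 528 = 526)
W = 2 (W = 7 - 5 = 2)
U = -362 (U = 18² - 686 = 324 - 686 = -362)
W*U + V = 2*(-362) + 526 = -724 + 526 = -198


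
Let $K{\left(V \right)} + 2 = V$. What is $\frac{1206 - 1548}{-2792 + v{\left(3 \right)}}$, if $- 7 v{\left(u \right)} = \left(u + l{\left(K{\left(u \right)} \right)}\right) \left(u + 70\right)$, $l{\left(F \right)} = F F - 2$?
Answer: $\frac{1197}{9845} \approx 0.12158$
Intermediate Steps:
$K{\left(V \right)} = -2 + V$
$l{\left(F \right)} = -2 + F^{2}$ ($l{\left(F \right)} = F^{2} - 2 = -2 + F^{2}$)
$v{\left(u \right)} = - \frac{\left(70 + u\right) \left(-2 + u + \left(-2 + u\right)^{2}\right)}{7}$ ($v{\left(u \right)} = - \frac{\left(u + \left(-2 + \left(-2 + u\right)^{2}\right)\right) \left(u + 70\right)}{7} = - \frac{\left(-2 + u + \left(-2 + u\right)^{2}\right) \left(70 + u\right)}{7} = - \frac{\left(70 + u\right) \left(-2 + u + \left(-2 + u\right)^{2}\right)}{7}$)
$\frac{1206 - 1548}{-2792 + v{\left(3 \right)}} = \frac{1206 - 1548}{-2792 - \left(- \frac{484}{7} + \frac{27}{7} + \frac{603}{7}\right)} = - \frac{342}{-2792 - \frac{146}{7}} = - \frac{342}{- \frac{19690}{7}} = \left(-342\right) \left(- \frac{7}{19690}\right) = \frac{1197}{9845}$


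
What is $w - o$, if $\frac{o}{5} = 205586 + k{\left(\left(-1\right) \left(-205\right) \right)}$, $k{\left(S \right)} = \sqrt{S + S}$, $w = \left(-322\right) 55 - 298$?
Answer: $-1045938 - 5 \sqrt{410} \approx -1.046 \cdot 10^{6}$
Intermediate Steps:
$w = -18008$ ($w = -17710 - 298 = -18008$)
$k{\left(S \right)} = \sqrt{2} \sqrt{S}$ ($k{\left(S \right)} = \sqrt{2 S} = \sqrt{2} \sqrt{S}$)
$o = 1027930 + 5 \sqrt{410}$ ($o = 5 \left(205586 + \sqrt{2} \sqrt{\left(-1\right) \left(-205\right)}\right) = 5 \left(205586 + \sqrt{2} \sqrt{205}\right) = 5 \left(205586 + \sqrt{410}\right) = 1027930 + 5 \sqrt{410} \approx 1.028 \cdot 10^{6}$)
$w - o = -18008 - \left(1027930 + 5 \sqrt{410}\right) = -1045938 - 5 \sqrt{410}$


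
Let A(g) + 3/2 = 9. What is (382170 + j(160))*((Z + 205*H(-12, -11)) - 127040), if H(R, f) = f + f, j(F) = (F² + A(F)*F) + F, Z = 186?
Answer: -53744953320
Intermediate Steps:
A(g) = 15/2 (A(g) = -3/2 + 9 = 15/2)
j(F) = F² + 17*F/2 (j(F) = (F² + 15*F/2) + F = F² + 17*F/2)
H(R, f) = 2*f
(382170 + j(160))*((Z + 205*H(-12, -11)) - 127040) = (382170 + (½)*160*(17 + 2*160))*((186 + 205*(2*(-11))) - 127040) = (382170 + (½)*160*(17 + 320))*((186 + 205*(-22)) - 127040) = (382170 + (½)*160*337)*((186 - 4510) - 127040) = (382170 + 26960)*(-4324 - 127040) = 409130*(-131364) = -53744953320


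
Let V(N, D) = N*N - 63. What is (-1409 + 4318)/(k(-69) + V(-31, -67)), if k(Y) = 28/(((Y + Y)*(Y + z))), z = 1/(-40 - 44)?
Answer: 387859879/119731630 ≈ 3.2394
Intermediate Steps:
z = -1/84 (z = 1/(-84) = -1/84 ≈ -0.011905)
V(N, D) = -63 + N² (V(N, D) = N² - 63 = -63 + N²)
k(Y) = 14/(Y*(-1/84 + Y)) (k(Y) = 28/(((Y + Y)*(Y - 1/84))) = 28/(((2*Y)*(-1/84 + Y))) = 28/((2*Y*(-1/84 + Y))) = 28*(1/(2*Y*(-1/84 + Y))) = 14/(Y*(-1/84 + Y)))
(-1409 + 4318)/(k(-69) + V(-31, -67)) = (-1409 + 4318)/(1176/(-69*(-1 + 84*(-69))) + (-63 + (-31)²)) = 2909/(1176*(-1/69)/(-1 - 5796) + (-63 + 961)) = 2909/(1176*(-1/69)/(-5797) + 898) = 2909/(1176*(-1/69)*(-1/5797) + 898) = 2909/(392/133331 + 898) = 2909/(119731630/133331) = 2909*(133331/119731630) = 387859879/119731630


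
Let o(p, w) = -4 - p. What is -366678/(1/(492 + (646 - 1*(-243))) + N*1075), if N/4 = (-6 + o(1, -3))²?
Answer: -506382318/718534301 ≈ -0.70474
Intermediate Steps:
N = 484 (N = 4*(-6 + (-4 - 1*1))² = 4*(-6 + (-4 - 1))² = 4*(-6 - 5)² = 4*(-11)² = 4*121 = 484)
-366678/(1/(492 + (646 - 1*(-243))) + N*1075) = -366678/(1/(492 + (646 - 1*(-243))) + 484*1075) = -366678/(1/(492 + (646 + 243)) + 520300) = -366678/(1/(492 + 889) + 520300) = -366678/(1/1381 + 520300) = -366678/718534301/1381 = -366678*1381/718534301 = -506382318/718534301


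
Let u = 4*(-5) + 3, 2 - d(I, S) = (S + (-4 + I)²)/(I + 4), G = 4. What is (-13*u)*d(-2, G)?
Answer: -3978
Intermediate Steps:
d(I, S) = 2 - (S + (-4 + I)²)/(4 + I) (d(I, S) = 2 - (S + (-4 + I)²)/(I + 4) = 2 - (S + (-4 + I)²)/(4 + I))
u = -17 (u = -20 + 3 = -17)
(-13*u)*d(-2, G) = (-13*(-17))*((-8 - 1*4 - 1*(-2)² + 10*(-2))/(4 - 2)) = 221*((-8 - 4 - 1*4 - 20)/2) = 221*((-8 - 4 - 4 - 20)/2) = 221*((½)*(-36)) = 221*(-18) = -3978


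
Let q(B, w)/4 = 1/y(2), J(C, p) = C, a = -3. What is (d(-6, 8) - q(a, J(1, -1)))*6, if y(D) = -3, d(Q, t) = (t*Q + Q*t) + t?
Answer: -520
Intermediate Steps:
d(Q, t) = t + 2*Q*t (d(Q, t) = (Q*t + Q*t) + t = 2*Q*t + t = t + 2*Q*t)
q(B, w) = -4/3 (q(B, w) = 4/(-3) = 4*(-⅓) = -4/3)
(d(-6, 8) - q(a, J(1, -1)))*6 = (8*(1 + 2*(-6)) - 1*(-4/3))*6 = (8*(1 - 12) + 4/3)*6 = (8*(-11) + 4/3)*6 = (-88 + 4/3)*6 = -260/3*6 = -520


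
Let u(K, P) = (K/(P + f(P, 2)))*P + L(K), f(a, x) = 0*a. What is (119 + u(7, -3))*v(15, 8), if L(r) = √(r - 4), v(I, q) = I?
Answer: 1890 + 15*√3 ≈ 1916.0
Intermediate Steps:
f(a, x) = 0
L(r) = √(-4 + r)
u(K, P) = K + √(-4 + K) (u(K, P) = (K/(P + 0))*P + √(-4 + K) = (K/P)*P + √(-4 + K) = K + √(-4 + K))
(119 + u(7, -3))*v(15, 8) = (119 + (7 + √(-4 + 7)))*15 = (119 + (7 + √3))*15 = (126 + √3)*15 = 1890 + 15*√3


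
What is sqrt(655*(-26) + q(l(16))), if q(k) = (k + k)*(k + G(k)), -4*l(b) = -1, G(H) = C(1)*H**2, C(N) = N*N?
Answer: I*sqrt(1089910)/8 ≈ 130.5*I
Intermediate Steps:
C(N) = N**2
G(H) = H**2 (G(H) = 1**2*H**2 = 1*H**2 = H**2)
l(b) = 1/4 (l(b) = -1/4*(-1) = 1/4)
q(k) = 2*k*(k + k**2) (q(k) = (k + k)*(k + k**2) = (2*k)*(k + k**2) = 2*k*(k + k**2))
sqrt(655*(-26) + q(l(16))) = sqrt(655*(-26) + 2*(1/4)**2*(1 + 1/4)) = sqrt(-17030 + 2*(1/16)*(5/4)) = sqrt(-17030 + 5/32) = sqrt(-544955/32) = I*sqrt(1089910)/8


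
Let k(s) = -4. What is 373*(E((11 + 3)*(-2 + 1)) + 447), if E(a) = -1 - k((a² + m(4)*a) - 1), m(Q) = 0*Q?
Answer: 167850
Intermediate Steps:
m(Q) = 0
E(a) = 3 (E(a) = -1 - 1*(-4) = -1 + 4 = 3)
373*(E((11 + 3)*(-2 + 1)) + 447) = 373*(3 + 447) = 373*450 = 167850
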